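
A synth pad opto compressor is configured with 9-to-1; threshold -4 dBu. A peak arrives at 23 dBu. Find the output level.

-1 dBu

Overshoot: 23 − (-4) = 27 dB.
At 9:1 the overshoot is divided by 9, leaving 3 dB above threshold.
So the level is -4 + 3 = -1 dBu.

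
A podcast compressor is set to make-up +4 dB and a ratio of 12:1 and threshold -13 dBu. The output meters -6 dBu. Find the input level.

Stripping the +4 dB make-up gives -10 dBu at the gain stage.
That's 3 dB above the -13 dBu threshold.
Before 12:1 compression the overshoot was 3 × 12 = 36 dB, so input = -13 + 36 = 23 dBu.

23 dBu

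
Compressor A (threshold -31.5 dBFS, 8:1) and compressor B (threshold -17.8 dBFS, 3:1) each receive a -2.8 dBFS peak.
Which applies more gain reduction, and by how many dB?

A: overshoot 28.7 dB → output overshoot 3.5875 dB → GR 25.1125 dB.
B: overshoot 15 dB → output overshoot 5 dB → GR 10 dB.
A applies 15.1125 dB more gain reduction.

A, by 15.1125 dB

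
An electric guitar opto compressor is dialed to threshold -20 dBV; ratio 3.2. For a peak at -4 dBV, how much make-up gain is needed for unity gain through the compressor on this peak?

The peak compresses to -20 + 16/3.2 = -15 dBV.
To reach -4 dBV requires -4 − (-15) = 11 dB of make-up.

11 dB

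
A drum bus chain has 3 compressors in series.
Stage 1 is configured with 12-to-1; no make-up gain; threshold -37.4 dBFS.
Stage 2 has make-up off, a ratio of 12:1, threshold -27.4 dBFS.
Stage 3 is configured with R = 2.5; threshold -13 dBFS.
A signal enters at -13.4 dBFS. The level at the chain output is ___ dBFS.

Stage 1: 24 dB above -37.4 dBFS, reduced 12:1 to 2 dB above → -35.4 dBFS.
Stage 2: -35.4 dBFS is at or below the -27.4 dBFS threshold — no compression; output -35.4 dBFS.
Stage 3: -35.4 dBFS ≤ -13 dBFS, so stage 3 doesn't engage; output -35.4 dBFS.

-35.4 dBFS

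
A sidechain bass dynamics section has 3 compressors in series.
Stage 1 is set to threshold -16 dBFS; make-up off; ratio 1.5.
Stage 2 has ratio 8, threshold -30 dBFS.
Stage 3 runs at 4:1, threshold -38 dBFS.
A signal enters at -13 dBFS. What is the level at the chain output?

-35.5 dBFS

Stage 1: 3 dB above -16 dBFS, reduced 1.5:1 to 2 dB above → -14 dBFS.
Stage 2: -14 dBFS is 16 dB over -30 dBFS; at 8:1 that becomes 2 dB over, giving -28 dBFS.
Stage 3: overshoot 10 dB → 10/4 = 2.5 dB → -35.5 dBFS.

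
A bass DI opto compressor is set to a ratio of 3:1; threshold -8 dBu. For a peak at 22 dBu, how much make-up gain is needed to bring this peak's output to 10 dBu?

Without make-up, output = threshold + overshoot/3 = -8 + 10 = 2 dBu.
Gap to target: 8 dB.

8 dB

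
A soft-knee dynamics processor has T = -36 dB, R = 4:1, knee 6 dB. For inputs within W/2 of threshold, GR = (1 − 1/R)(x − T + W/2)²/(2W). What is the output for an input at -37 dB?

-37.25 dB

x − T + W/2 = -37 − (-36) + 3 = 2.
GR = (1 − 1/4) × 2² / 12 = 0.75 × 4 / 12 = 0.25 dB.
Output = -37 − 0.25 = -37.25 dB.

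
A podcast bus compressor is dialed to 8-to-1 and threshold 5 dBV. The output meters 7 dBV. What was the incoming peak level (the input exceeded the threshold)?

The compressed level sits 7 − 5 = 2 dB over threshold.
Before 8:1 compression the overshoot was 2 × 8 = 16 dB, so input = 5 + 16 = 21 dBV.

21 dBV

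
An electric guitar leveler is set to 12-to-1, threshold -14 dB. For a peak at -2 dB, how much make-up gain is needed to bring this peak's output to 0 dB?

13 dB

The peak compresses to -14 + 12/12 = -13 dB.
To reach 0 dB requires 0 − (-13) = 13 dB of make-up.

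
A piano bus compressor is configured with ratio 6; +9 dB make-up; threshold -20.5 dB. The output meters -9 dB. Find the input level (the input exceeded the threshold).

Remove make-up: -9 − 9 = -18 dB.
That's 2.5 dB above the -20.5 dB threshold.
Undo the ratio: input overshoot = 2.5 × 6 = 15 dB, giving input = -5.5 dB.

-5.5 dB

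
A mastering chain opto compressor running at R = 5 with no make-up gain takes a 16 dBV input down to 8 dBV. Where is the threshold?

Input is 10 dB above T (since output overshoot × R = input overshoot: (8 − T)·5 = 16 − T gives T = 6 dBV).
Check: 6 + (16 − 6)/5 = 6 + 2 = 8 dBV. ✓

6 dBV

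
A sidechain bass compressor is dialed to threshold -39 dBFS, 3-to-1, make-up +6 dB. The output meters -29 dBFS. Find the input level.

-27 dBFS

Stripping the +6 dB make-up gives -35 dBFS at the gain stage.
The compressed level sits -35 − (-39) = 4 dB over threshold.
Undo the ratio: input overshoot = 4 × 3 = 12 dB, giving input = -27 dBFS.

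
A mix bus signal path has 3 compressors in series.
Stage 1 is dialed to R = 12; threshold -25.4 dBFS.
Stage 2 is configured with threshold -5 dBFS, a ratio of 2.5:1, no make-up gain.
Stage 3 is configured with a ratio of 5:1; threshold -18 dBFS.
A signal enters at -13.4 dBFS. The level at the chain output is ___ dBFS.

Stage 1: overshoot 12 dB → 12/12 = 1 dB → -24.4 dBFS.
Stage 2: -24.4 dBFS ≤ -5 dBFS, so stage 2 doesn't engage; output -24.4 dBFS.
Stage 3: -24.4 dBFS ≤ -18 dBFS, so stage 3 doesn't engage; output -24.4 dBFS.

-24.4 dBFS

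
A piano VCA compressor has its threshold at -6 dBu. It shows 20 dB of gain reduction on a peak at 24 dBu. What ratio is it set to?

Input overshoot = 24 − (-6) = 30 dB.
Output overshoot = 30 − 20 = 10 dB.
Ratio = input overshoot / output overshoot = 30 / 10 = 3.

3:1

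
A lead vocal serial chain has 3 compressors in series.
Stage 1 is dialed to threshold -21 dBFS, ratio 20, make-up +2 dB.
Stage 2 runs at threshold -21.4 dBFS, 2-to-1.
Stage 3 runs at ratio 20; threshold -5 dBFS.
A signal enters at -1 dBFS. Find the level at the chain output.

-19.7 dBFS

Stage 1: 20 dB above -21 dBFS, reduced 20:1 to 1 dB above → -20 dBFS; +2 dB make-up → -18 dBFS.
Stage 2: 3.4 dB above -21.4 dBFS, reduced 2:1 to 1.7 dB above → -19.7 dBFS.
Stage 3: -19.7 dBFS ≤ -5 dBFS, so stage 3 doesn't engage; output -19.7 dBFS.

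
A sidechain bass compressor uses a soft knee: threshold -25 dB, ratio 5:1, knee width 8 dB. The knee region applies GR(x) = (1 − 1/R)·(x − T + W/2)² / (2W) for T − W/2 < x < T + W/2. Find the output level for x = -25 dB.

-25.8 dB

x − T + W/2 = -25 − (-25) + 4 = 4.
GR = (1 − 1/5) × 4² / 16 = 0.8 × 16 / 16 = 0.8 dB.
Output = -25 − 0.8 = -25.8 dB.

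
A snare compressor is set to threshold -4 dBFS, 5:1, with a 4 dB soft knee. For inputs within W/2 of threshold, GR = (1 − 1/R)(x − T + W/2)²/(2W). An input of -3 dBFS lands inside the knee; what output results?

x − T + W/2 = -3 − (-4) + 2 = 3.
GR = (1 − 1/5) × 3² / 8 = 0.8 × 9 / 8 = 0.9 dB.
Output = -3 − 0.9 = -3.9 dBFS.

-3.9 dBFS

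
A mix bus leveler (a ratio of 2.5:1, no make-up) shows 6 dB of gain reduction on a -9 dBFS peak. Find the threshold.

Let T be the threshold. Output overshoot = (input overshoot)/R, so -15 − T = (-9 − T)/2.5.
2.5·(-15 − T) = -9 − T → 1.5·T = -37.5 − (-9) = -28.5.
T = -28.5/1.5 = -19 dBFS.

-19 dBFS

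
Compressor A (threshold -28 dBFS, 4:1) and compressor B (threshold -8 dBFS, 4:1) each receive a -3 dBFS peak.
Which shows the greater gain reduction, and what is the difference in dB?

A, by 15 dB

A: GR = 25 − 25/4 = 18.75 dB.
B: GR = 5 − 5/4 = 3.75 dB.
A applies 15 dB more gain reduction.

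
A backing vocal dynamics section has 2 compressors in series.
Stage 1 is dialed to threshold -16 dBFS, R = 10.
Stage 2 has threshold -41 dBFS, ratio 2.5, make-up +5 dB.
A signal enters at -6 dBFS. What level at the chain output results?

Stage 1: overshoot 10 dB → 10/10 = 1 dB → -15 dBFS.
Stage 2: overshoot 26 dB → 26/2.5 = 10.4 dB → -30.6 dBFS; +5 dB make-up → -25.6 dBFS.

-25.6 dBFS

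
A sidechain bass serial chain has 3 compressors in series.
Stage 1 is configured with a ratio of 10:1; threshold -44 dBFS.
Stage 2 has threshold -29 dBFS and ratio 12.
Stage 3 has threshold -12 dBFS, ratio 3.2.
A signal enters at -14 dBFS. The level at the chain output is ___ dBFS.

Stage 1: overshoot 30 dB → 30/10 = 3 dB → -41 dBFS.
Stage 2: -41 dBFS ≤ -29 dBFS, so stage 2 doesn't engage; output -41 dBFS.
Stage 3: below threshold (-41 ≤ -12); passes unchanged; output -41 dBFS.

-41 dBFS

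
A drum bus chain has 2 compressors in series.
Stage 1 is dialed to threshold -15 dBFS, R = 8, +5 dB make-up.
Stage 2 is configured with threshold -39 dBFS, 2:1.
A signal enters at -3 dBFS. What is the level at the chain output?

-23.75 dBFS

Stage 1: overshoot 12 dB → 12/8 = 1.5 dB → -13.5 dBFS; +5 dB make-up → -8.5 dBFS.
Stage 2: -8.5 dBFS is 30.5 dB over -39 dBFS; at 2:1 that becomes 15.25 dB over, giving -23.75 dBFS.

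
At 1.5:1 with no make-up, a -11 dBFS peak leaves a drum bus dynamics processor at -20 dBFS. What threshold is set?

-38 dBFS

Input is 27 dB above T (since output overshoot × R = input overshoot: (-20 − T)·1.5 = -11 − T gives T = -38 dBFS).
Check: -38 + (-11 − (-38))/1.5 = -38 + 18 = -20 dBFS. ✓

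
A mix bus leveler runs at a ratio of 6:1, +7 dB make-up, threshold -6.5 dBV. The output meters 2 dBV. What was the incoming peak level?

Stripping the +7 dB make-up gives -5 dBV at the gain stage.
That's 1.5 dB above the -6.5 dBV threshold.
Undo the ratio: input overshoot = 1.5 × 6 = 9 dB, giving input = 2.5 dBV.

2.5 dBV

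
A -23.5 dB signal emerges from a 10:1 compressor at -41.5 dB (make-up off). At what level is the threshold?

-43.5 dB

Input is 20 dB above T (since output overshoot × R = input overshoot: (-41.5 − T)·10 = -23.5 − T gives T = -43.5 dB).
Check: -43.5 + (-23.5 − (-43.5))/10 = -43.5 + 2 = -41.5 dB. ✓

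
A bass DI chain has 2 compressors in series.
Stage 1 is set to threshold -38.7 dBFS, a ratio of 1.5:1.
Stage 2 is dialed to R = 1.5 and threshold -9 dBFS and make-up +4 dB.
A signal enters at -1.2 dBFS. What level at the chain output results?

-9.7 dBFS

Stage 1: overshoot 37.5 dB → 37.5/1.5 = 25 dB → -13.7 dBFS.
Stage 2: below threshold (-13.7 ≤ -9); passes unchanged; make-up brings it to -9.7 dBFS.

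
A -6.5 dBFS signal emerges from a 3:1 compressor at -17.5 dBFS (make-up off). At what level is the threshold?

Let T be the threshold. Output overshoot = (input overshoot)/R, so -17.5 − T = (-6.5 − T)/3.
3·(-17.5 − T) = -6.5 − T → 2·T = -52.5 − (-6.5) = -46.
T = -46/2 = -23 dBFS.

-23 dBFS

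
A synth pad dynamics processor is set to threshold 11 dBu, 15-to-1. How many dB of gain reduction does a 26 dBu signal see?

Overshoot = 26 − 11 = 15 dB.
At 15:1, output sits 15/15 = 1 dB above threshold.
Gain reduction = 15 − 1 = 14 dB.

14 dB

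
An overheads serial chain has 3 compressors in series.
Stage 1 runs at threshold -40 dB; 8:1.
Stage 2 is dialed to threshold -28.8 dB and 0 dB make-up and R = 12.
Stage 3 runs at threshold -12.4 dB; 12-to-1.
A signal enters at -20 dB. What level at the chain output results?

-37.5 dB

Stage 1: overshoot 20 dB → 20/8 = 2.5 dB → -37.5 dB.
Stage 2: below threshold (-37.5 ≤ -28.8); passes unchanged; output -37.5 dB.
Stage 3: -37.5 dB ≤ -12.4 dB, so stage 3 doesn't engage; output -37.5 dB.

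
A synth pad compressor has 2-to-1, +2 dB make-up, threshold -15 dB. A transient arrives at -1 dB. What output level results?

-6 dB

-1 dB sits 14 dB over threshold.
2:1 compression reduces that to 14/2 = 7 dB over.
That puts the output at -8 dB; make-up adds 2 dB, giving -6 dB.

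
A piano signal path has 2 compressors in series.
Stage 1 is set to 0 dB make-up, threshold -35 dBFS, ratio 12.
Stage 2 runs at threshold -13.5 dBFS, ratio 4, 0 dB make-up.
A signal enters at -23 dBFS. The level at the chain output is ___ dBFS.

-34 dBFS

Stage 1: 12 dB above -35 dBFS, reduced 12:1 to 1 dB above → -34 dBFS.
Stage 2: below threshold (-34 ≤ -13.5); passes unchanged; output -34 dBFS.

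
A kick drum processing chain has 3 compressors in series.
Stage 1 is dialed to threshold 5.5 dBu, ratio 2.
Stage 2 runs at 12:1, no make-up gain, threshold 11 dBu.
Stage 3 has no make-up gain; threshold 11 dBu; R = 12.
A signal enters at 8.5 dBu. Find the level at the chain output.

7 dBu

Stage 1: overshoot 3 dB → 3/2 = 1.5 dB → 7 dBu.
Stage 2: 7 dBu ≤ 11 dBu, so stage 2 doesn't engage; output 7 dBu.
Stage 3: 7 dBu is at or below the 11 dBu threshold — no compression; output 7 dBu.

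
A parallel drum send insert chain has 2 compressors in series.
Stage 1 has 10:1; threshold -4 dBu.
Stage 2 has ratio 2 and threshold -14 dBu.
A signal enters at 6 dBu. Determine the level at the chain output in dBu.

-8.5 dBu

Stage 1: overshoot 10 dB → 10/10 = 1 dB → -3 dBu.
Stage 2: -3 dBu is 11 dB over -14 dBu; at 2:1 that becomes 5.5 dB over, giving -8.5 dBu.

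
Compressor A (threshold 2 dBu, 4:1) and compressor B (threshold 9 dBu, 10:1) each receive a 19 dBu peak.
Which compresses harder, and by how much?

A: 17 dB over, compressed to 4.25 dB over, so 12.75 dB of GR.
B: 10 dB over, compressed to 1 dB over, so 9 dB of GR.
A applies 3.75 dB more gain reduction.

A, by 3.75 dB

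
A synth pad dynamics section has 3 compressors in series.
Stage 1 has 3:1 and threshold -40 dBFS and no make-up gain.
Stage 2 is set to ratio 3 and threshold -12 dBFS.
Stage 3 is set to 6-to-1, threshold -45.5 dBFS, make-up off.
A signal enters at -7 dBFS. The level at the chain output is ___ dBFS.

Stage 1: -7 dBFS is 33 dB over -40 dBFS; at 3:1 that becomes 11 dB over, giving -29 dBFS.
Stage 2: -29 dBFS is at or below the -12 dBFS threshold — no compression; output -29 dBFS.
Stage 3: -29 dBFS is 16.5 dB over -45.5 dBFS; at 6:1 that becomes 2.75 dB over, giving -42.75 dBFS.

-42.75 dBFS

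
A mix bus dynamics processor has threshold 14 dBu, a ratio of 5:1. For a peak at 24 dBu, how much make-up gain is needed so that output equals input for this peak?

8 dB

Overshoot 10 dB → 10/5 = 2 dB after compression, so the compressed level is 14 + 2 = 16 dBu.
Make-up = target − compressed = 24 − 16 = 8 dB.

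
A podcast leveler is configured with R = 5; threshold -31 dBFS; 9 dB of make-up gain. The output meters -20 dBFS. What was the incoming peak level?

-21 dBFS

Before make-up, the level was -20 − 9 = -29 dBFS.
Post-compression overshoot = -29 − (-31) = 2 dB.
Input overshoot = R × output overshoot = 10 dB → input = -31 + 10 = -21 dBFS.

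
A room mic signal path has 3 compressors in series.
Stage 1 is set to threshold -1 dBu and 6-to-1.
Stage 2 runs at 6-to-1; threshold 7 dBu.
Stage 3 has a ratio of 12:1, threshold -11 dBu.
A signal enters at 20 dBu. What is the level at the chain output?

Stage 1: overshoot 21 dB → 21/6 = 3.5 dB → 2.5 dBu.
Stage 2: below threshold (2.5 ≤ 7); passes unchanged; output 2.5 dBu.
Stage 3: 2.5 dBu is 13.5 dB over -11 dBu; at 12:1 that becomes 1.125 dB over, giving -9.875 dBu.

-9.875 dBu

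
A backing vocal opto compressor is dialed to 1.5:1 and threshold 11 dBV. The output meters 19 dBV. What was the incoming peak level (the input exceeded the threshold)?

That's 8 dB above the 11 dBV threshold.
Before 1.5:1 compression the overshoot was 8 × 1.5 = 12 dB, so input = 11 + 12 = 23 dBV.

23 dBV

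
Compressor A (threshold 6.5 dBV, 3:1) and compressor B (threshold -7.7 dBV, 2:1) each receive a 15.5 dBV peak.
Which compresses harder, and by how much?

A: 9 dB over, compressed to 3 dB over, so 6 dB of GR.
B: 23.2 dB over, compressed to 11.6 dB over, so 11.6 dB of GR.
Difference: 5.6 dB in favour of B.

B, by 5.6 dB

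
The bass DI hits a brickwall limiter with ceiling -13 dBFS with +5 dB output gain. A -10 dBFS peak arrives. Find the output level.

The limiter clamps the peak to its -13 dBFS ceiling.
Output gain then adds 5 dB: -13 + 5 = -8 dBFS.

-8 dBFS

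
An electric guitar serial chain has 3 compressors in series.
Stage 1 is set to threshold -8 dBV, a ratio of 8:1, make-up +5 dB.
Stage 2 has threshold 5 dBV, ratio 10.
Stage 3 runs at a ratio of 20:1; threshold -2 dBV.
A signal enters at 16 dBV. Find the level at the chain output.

-1.9 dBV

Stage 1: 24 dB above -8 dBV, reduced 8:1 to 3 dB above → -5 dBV; +5 dB make-up → 0 dBV.
Stage 2: 0 dBV ≤ 5 dBV, so stage 2 doesn't engage; output 0 dBV.
Stage 3: overshoot 2 dB → 2/20 = 0.1 dB → -1.9 dBV.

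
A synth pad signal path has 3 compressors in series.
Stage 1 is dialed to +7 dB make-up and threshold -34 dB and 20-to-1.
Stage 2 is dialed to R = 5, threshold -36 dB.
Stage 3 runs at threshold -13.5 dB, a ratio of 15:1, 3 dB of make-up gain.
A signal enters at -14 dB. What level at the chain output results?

Stage 1: -14 dB is 20 dB over -34 dB; at 20:1 that becomes 1 dB over, giving -33 dB; +7 dB make-up → -26 dB.
Stage 2: -26 dB is 10 dB over -36 dB; at 5:1 that becomes 2 dB over, giving -34 dB.
Stage 3: -34 dB ≤ -13.5 dB, so stage 3 doesn't engage; make-up brings it to -31 dB.

-31 dB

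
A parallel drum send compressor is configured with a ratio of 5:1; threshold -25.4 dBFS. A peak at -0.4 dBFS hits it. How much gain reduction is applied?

20 dB

-0.4 dBFS exceeds the threshold by 25 dB.
At 5:1, output sits 25/5 = 5 dB above threshold.
So the signal is attenuated by 25 − 5 = 20 dB.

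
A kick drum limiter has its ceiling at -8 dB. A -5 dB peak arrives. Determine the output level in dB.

-8 dB

At ∞:1, everything above -8 dB is held at the ceiling.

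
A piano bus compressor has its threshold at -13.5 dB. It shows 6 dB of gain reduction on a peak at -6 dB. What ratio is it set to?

5:1

Input overshoot = -6 − (-13.5) = 7.5 dB.
Output overshoot = 7.5 − 6 = 1.5 dB.
Ratio = input overshoot / output overshoot = 7.5 / 1.5 = 5.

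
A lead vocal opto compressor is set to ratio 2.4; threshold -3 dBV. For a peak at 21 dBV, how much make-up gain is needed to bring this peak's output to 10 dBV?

Overshoot 24 dB → 24/2.4 = 10 dB after compression, so the compressed level is -3 + 10 = 7 dBV.
Make-up = target − compressed = 10 − 7 = 3 dB.

3 dB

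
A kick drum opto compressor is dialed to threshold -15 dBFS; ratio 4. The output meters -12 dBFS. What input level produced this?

Post-compression overshoot = -12 − (-15) = 3 dB.
Input overshoot = R × output overshoot = 12 dB → input = -15 + 12 = -3 dBFS.

-3 dBFS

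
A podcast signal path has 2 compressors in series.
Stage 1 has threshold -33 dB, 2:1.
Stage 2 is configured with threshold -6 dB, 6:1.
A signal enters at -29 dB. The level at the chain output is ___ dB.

-31 dB

Stage 1: -29 dB is 4 dB over -33 dB; at 2:1 that becomes 2 dB over, giving -31 dB.
Stage 2: -31 dB ≤ -6 dB, so stage 2 doesn't engage; output -31 dB.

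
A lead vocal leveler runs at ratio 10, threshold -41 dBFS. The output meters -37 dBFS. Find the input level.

-1 dBFS

The compressed level sits -37 − (-41) = 4 dB over threshold.
Input overshoot = R × output overshoot = 40 dB → input = -41 + 40 = -1 dBFS.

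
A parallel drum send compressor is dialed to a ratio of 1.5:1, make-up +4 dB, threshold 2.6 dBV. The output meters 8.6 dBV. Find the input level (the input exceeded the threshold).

Stripping the +4 dB make-up gives 4.6 dBV at the gain stage.
The compressed level sits 4.6 − 2.6 = 2 dB over threshold.
Undo the ratio: input overshoot = 2 × 1.5 = 3 dB, giving input = 5.6 dBV.

5.6 dBV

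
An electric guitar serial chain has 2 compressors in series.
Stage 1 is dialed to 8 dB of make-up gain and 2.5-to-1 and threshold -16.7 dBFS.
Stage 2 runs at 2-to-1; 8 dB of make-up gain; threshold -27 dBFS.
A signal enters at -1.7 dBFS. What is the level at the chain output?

-6.85 dBFS

Stage 1: overshoot 15 dB → 15/2.5 = 6 dB → -10.7 dBFS; +8 dB make-up → -2.7 dBFS.
Stage 2: 24.3 dB above -27 dBFS, reduced 2:1 to 12.15 dB above → -14.85 dBFS; +8 dB make-up → -6.85 dBFS.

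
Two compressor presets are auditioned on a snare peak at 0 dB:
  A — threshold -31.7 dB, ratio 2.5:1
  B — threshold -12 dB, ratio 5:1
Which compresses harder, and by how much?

A, by 9.42 dB

A: GR = 31.7 − 31.7/2.5 = 19.02 dB.
B: GR = 12 − 12/5 = 9.6 dB.
Difference: 9.42 dB in favour of A.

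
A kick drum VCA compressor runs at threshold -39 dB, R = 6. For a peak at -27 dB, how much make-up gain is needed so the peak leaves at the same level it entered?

10 dB

The peak compresses to -39 + 12/6 = -37 dB.
To reach -27 dB requires -27 − (-37) = 10 dB of make-up.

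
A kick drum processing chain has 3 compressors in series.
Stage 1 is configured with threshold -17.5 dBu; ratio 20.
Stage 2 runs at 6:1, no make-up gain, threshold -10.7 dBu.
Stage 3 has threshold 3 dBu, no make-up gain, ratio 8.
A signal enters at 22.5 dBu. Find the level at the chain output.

Stage 1: 40 dB above -17.5 dBu, reduced 20:1 to 2 dB above → -15.5 dBu.
Stage 2: -15.5 dBu ≤ -10.7 dBu, so stage 2 doesn't engage; output -15.5 dBu.
Stage 3: -15.5 dBu ≤ 3 dBu, so stage 3 doesn't engage; output -15.5 dBu.

-15.5 dBu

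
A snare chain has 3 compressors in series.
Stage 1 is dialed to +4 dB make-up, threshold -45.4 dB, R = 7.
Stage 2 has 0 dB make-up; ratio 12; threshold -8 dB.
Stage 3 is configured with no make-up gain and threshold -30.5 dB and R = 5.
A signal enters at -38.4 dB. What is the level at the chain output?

-40.4 dB

Stage 1: overshoot 7 dB → 7/7 = 1 dB → -44.4 dB; +4 dB make-up → -40.4 dB.
Stage 2: -40.4 dB ≤ -8 dB, so stage 2 doesn't engage; output -40.4 dB.
Stage 3: -40.4 dB ≤ -30.5 dB, so stage 3 doesn't engage; output -40.4 dB.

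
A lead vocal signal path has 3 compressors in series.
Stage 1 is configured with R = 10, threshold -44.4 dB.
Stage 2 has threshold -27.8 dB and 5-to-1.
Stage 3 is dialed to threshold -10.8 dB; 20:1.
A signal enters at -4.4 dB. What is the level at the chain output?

-40.4 dB

Stage 1: overshoot 40 dB → 40/10 = 4 dB → -40.4 dB.
Stage 2: below threshold (-40.4 ≤ -27.8); passes unchanged; output -40.4 dB.
Stage 3: -40.4 dB ≤ -10.8 dB, so stage 3 doesn't engage; output -40.4 dB.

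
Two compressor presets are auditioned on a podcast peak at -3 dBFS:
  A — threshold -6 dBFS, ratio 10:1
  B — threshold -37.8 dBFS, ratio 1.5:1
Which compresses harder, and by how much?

B, by 8.9 dB

A: GR = 3 − 3/10 = 2.7 dB.
B: GR = 34.8 − 34.8/1.5 = 11.6 dB.
B applies 8.9 dB more gain reduction.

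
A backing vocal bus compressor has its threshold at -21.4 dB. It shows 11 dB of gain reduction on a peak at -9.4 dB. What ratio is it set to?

Input overshoot = -9.4 − (-21.4) = 12 dB.
Output overshoot = 12 − 11 = 1 dB.
Ratio = input overshoot / output overshoot = 12 / 1 = 12.

12:1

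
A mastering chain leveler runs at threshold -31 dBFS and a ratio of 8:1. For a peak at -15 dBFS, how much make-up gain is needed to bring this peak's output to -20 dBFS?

9 dB

The peak compresses to -31 + 16/8 = -29 dBFS.
To reach -20 dBFS requires -20 − (-29) = 9 dB of make-up.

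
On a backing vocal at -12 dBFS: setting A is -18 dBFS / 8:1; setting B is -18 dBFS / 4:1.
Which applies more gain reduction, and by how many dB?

A, by 0.75 dB

A: overshoot 6 dB → output overshoot 0.75 dB → GR 5.25 dB.
B: overshoot 6 dB → output overshoot 1.5 dB → GR 4.5 dB.
Difference: 0.75 dB in favour of A.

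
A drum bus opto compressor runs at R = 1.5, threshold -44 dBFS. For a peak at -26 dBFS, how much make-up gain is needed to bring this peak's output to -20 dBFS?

Without make-up, output = threshold + overshoot/1.5 = -44 + 12 = -32 dBFS.
Gap to target: 12 dB.

12 dB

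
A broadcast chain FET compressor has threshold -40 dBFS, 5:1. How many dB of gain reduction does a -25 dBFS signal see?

The signal is 15 dB above threshold.
A 5:1 ratio leaves 3 dB of that excess.
GR = overshoot in − overshoot out = 15 − 3 = 12 dB.

12 dB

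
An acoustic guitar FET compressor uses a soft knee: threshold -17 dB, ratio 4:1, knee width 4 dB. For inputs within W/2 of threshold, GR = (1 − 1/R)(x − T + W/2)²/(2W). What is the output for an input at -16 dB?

-16.84375 dB

x − T + W/2 = -16 − (-17) + 2 = 3.
GR = (1 − 1/4) × 3² / 8 = 0.75 × 9 / 8 = 0.84375 dB.
Output = -16 − 0.84375 = -16.84375 dB.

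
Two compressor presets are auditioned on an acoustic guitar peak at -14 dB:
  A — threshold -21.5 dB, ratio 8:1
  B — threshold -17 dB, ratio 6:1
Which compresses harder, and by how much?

A: overshoot 7.5 dB → output overshoot 0.9375 dB → GR 6.5625 dB.
B: overshoot 3 dB → output overshoot 0.5 dB → GR 2.5 dB.
Difference: 4.0625 dB in favour of A.

A, by 4.0625 dB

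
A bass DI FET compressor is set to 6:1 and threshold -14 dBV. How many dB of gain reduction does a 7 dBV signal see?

17.5 dB

7 dBV exceeds the threshold by 21 dB.
After 6:1 compression the overshoot becomes 21/6 = 3.5 dB.
GR = overshoot in − overshoot out = 21 − 3.5 = 17.5 dB.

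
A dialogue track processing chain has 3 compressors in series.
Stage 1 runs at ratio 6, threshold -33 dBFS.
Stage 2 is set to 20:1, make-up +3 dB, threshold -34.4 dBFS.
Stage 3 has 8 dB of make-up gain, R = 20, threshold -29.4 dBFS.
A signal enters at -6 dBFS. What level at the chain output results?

-23.105 dBFS

Stage 1: overshoot 27 dB → 27/6 = 4.5 dB → -28.5 dBFS.
Stage 2: 5.9 dB above -34.4 dBFS, reduced 20:1 to 0.295 dB above → -34.105 dBFS; +3 dB make-up → -31.105 dBFS.
Stage 3: -31.105 dBFS is at or below the -29.4 dBFS threshold — no compression; make-up brings it to -23.105 dBFS.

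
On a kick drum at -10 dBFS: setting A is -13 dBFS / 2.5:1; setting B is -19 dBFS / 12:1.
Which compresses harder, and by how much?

A: GR = 3 − 3/2.5 = 1.8 dB.
B: GR = 9 − 9/12 = 8.25 dB.
B reduces 6.45 dB more.

B, by 6.45 dB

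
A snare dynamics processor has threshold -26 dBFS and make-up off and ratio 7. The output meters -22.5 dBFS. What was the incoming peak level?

That's 3.5 dB above the -26 dBFS threshold.
Undo the ratio: input overshoot = 3.5 × 7 = 24.5 dB, giving input = -1.5 dBFS.

-1.5 dBFS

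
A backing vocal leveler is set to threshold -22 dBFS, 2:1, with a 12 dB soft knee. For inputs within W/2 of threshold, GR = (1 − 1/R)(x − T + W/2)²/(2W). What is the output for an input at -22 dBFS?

-22.75 dBFS

x − T + W/2 = -22 − (-22) + 6 = 6.
GR = (1 − 1/2) × 6² / 24 = 0.5 × 36 / 24 = 0.75 dB.
Output = -22 − 0.75 = -22.75 dBFS.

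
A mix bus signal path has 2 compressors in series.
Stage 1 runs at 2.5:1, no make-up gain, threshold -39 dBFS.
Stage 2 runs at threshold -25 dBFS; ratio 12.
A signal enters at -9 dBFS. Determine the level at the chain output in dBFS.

-27 dBFS

Stage 1: 30 dB above -39 dBFS, reduced 2.5:1 to 12 dB above → -27 dBFS.
Stage 2: below threshold (-27 ≤ -25); passes unchanged; output -27 dBFS.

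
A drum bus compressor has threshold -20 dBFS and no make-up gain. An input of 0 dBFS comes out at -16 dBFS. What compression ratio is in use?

Input overshoot = 0 − (-20) = 20 dB; output overshoot = -16 − (-20) = 4 dB.
Ratio = 20 / 4 = 5.

5:1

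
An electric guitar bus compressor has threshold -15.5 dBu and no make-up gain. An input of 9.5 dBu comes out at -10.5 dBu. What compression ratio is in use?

5:1

Input overshoot = 9.5 − (-15.5) = 25 dB; output overshoot = -10.5 − (-15.5) = 5 dB.
Ratio = 25 / 5 = 5.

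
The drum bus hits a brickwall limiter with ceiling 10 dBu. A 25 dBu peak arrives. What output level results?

10 dBu

At ∞:1, everything above 10 dBu is held at the ceiling.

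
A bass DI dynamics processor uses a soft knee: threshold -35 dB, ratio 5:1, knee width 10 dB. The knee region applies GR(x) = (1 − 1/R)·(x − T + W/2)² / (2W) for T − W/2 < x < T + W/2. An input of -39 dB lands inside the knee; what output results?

-39.04 dB

x − T + W/2 = -39 − (-35) + 5 = 1.
GR = (1 − 1/5) × 1² / 20 = 0.8 × 1 / 20 = 0.04 dB.
Output = -39 − 0.04 = -39.04 dB.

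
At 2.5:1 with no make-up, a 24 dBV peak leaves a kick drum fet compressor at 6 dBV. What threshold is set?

Gain reduction = 24 − 6 = 18 dB; output overshoot = GR / (R − 1) = 18 / 1.5 = 12 dB.
Threshold = output − output overshoot = 6 − 12 = -6 dBV.

-6 dBV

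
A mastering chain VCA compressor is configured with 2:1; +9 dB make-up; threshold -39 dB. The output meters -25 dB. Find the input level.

Remove make-up: -25 − 9 = -34 dB.
That's 5 dB above the -39 dB threshold.
Undo the ratio: input overshoot = 5 × 2 = 10 dB, giving input = -29 dB.

-29 dB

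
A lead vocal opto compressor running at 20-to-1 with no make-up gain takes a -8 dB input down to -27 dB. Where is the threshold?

Input is 20 dB above T (since output overshoot × R = input overshoot: (-27 − T)·20 = -8 − T gives T = -28 dB).
Check: -28 + (-8 − (-28))/20 = -28 + 1 = -27 dB. ✓

-28 dB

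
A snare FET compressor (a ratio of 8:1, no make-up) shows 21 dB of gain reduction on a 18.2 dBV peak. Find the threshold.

-5.8 dBV

Let T be the threshold. Output overshoot = (input overshoot)/R, so -2.8 − T = (18.2 − T)/8.
8·(-2.8 − T) = 18.2 − T → 7·T = -22.4 − 18.2 = -40.6.
T = -40.6/7 = -5.8 dBV.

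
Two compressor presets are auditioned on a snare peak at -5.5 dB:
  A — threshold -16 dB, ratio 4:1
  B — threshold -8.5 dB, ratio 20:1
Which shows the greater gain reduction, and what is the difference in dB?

A, by 5.025 dB

A: 10.5 dB over, compressed to 2.625 dB over, so 7.875 dB of GR.
B: 3 dB over, compressed to 0.15 dB over, so 2.85 dB of GR.
A applies 5.025 dB more gain reduction.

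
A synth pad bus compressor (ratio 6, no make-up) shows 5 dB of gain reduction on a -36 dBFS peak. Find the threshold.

-42 dBFS

Gain reduction = -36 − (-41) = 5 dB; output overshoot = GR / (R − 1) = 5 / 5 = 1 dB.
Threshold = output − output overshoot = -41 − 1 = -42 dBFS.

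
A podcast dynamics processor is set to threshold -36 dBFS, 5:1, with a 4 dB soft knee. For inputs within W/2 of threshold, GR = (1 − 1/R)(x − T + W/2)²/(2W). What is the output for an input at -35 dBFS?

x − T + W/2 = -35 − (-36) + 2 = 3.
GR = (1 − 1/5) × 3² / 8 = 0.8 × 9 / 8 = 0.9 dB.
Output = -35 − 0.9 = -35.9 dBFS.

-35.9 dBFS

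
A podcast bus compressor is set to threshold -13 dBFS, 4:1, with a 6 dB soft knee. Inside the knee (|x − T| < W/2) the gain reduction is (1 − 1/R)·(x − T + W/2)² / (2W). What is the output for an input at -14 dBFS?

-14.25 dBFS

x − T + W/2 = -14 − (-13) + 3 = 2.
GR = (1 − 1/4) × 2² / 12 = 0.75 × 4 / 12 = 0.25 dB.
Output = -14 − 0.25 = -14.25 dBFS.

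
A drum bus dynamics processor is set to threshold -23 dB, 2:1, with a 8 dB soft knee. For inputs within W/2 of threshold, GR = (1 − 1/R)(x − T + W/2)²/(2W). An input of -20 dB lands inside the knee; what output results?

x − T + W/2 = -20 − (-23) + 4 = 7.
GR = (1 − 1/2) × 7² / 16 = 0.5 × 49 / 16 = 1.53125 dB.
Output = -20 − 1.53125 = -21.53125 dB.

-21.53125 dB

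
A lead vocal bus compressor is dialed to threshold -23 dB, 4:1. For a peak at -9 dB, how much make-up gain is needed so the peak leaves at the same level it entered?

The peak compresses to -23 + 14/4 = -19.5 dB.
To reach -9 dB requires -9 − (-19.5) = 10.5 dB of make-up.

10.5 dB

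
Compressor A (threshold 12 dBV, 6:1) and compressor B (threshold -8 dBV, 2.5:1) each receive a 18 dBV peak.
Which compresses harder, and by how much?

B, by 10.6 dB

A: GR = 6 − 6/6 = 5 dB.
B: GR = 26 − 26/2.5 = 15.6 dB.
B reduces 10.6 dB more.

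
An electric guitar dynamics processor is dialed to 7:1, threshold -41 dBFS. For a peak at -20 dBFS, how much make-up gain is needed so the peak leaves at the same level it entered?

18 dB

Without make-up, output = threshold + overshoot/7 = -41 + 3 = -38 dBFS.
Gap to target: 18 dB.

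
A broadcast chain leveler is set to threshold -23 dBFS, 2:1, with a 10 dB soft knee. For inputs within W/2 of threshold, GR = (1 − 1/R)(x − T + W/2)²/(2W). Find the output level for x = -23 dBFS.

-23.625 dBFS

x − T + W/2 = -23 − (-23) + 5 = 5.
GR = (1 − 1/2) × 5² / 20 = 0.5 × 25 / 20 = 0.625 dB.
Output = -23 − 0.625 = -23.625 dBFS.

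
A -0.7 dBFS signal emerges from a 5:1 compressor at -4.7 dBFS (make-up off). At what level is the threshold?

-5.7 dBFS

Gain reduction = -0.7 − (-4.7) = 4 dB; output overshoot = GR / (R − 1) = 4 / 4 = 1 dB.
Threshold = output − output overshoot = -4.7 − 1 = -5.7 dBFS.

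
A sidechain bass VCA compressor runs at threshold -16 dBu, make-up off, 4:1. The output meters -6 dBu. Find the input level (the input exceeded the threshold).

That's 10 dB above the -16 dBu threshold.
Input overshoot = R × output overshoot = 40 dB → input = -16 + 40 = 24 dBu.

24 dBu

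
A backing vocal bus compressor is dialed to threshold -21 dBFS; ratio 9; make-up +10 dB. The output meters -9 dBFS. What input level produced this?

Before make-up, the level was -9 − 10 = -19 dBFS.
That's 2 dB above the -21 dBFS threshold.
Before 9:1 compression the overshoot was 2 × 9 = 18 dB, so input = -21 + 18 = -3 dBFS.

-3 dBFS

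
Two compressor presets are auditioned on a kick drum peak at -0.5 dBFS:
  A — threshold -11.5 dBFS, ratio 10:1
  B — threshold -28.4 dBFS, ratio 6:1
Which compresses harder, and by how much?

A: 11 dB over, compressed to 1.1 dB over, so 9.9 dB of GR.
B: 27.9 dB over, compressed to 4.65 dB over, so 23.25 dB of GR.
B applies 13.35 dB more gain reduction.

B, by 13.35 dB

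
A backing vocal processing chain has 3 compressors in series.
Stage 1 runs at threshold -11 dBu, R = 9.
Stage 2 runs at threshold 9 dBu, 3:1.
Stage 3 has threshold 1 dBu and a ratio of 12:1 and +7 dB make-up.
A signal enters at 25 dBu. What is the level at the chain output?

Stage 1: 36 dB above -11 dBu, reduced 9:1 to 4 dB above → -7 dBu.
Stage 2: below threshold (-7 ≤ 9); passes unchanged; output -7 dBu.
Stage 3: -7 dBu is at or below the 1 dBu threshold — no compression; make-up brings it to 0 dBu.

0 dBu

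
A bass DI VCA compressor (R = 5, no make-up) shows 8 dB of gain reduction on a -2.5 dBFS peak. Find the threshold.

Let T be the threshold. Output overshoot = (input overshoot)/R, so -10.5 − T = (-2.5 − T)/5.
5·(-10.5 − T) = -2.5 − T → 4·T = -52.5 − (-2.5) = -50.
T = -50/4 = -12.5 dBFS.

-12.5 dBFS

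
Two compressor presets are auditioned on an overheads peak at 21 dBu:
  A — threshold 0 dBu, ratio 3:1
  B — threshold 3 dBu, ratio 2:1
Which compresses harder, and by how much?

A, by 5 dB

A: 21 dB over, compressed to 7 dB over, so 14 dB of GR.
B: 18 dB over, compressed to 9 dB over, so 9 dB of GR.
A applies 5 dB more gain reduction.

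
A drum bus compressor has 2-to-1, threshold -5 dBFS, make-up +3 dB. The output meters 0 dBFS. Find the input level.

Remove make-up: 0 − 3 = -3 dBFS.
That's 2 dB above the -5 dBFS threshold.
Input overshoot = R × output overshoot = 4 dB → input = -5 + 4 = -1 dBFS.

-1 dBFS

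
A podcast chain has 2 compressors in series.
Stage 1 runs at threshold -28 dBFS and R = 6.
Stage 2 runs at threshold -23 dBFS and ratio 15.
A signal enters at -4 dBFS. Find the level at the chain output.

-24 dBFS

Stage 1: 24 dB above -28 dBFS, reduced 6:1 to 4 dB above → -24 dBFS.
Stage 2: -24 dBFS is at or below the -23 dBFS threshold — no compression; output -24 dBFS.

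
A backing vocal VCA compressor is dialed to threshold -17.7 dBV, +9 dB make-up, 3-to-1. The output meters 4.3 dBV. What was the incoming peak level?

21.3 dBV

Before make-up, the level was 4.3 − 9 = -4.7 dBV.
That's 13 dB above the -17.7 dBV threshold.
Undo the ratio: input overshoot = 13 × 3 = 39 dB, giving input = 21.3 dBV.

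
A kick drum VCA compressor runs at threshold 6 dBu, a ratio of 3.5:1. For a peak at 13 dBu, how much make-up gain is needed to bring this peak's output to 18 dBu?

10 dB

Overshoot 7 dB → 7/3.5 = 2 dB after compression, so the compressed level is 6 + 2 = 8 dBu.
Make-up = target − compressed = 18 − 8 = 10 dB.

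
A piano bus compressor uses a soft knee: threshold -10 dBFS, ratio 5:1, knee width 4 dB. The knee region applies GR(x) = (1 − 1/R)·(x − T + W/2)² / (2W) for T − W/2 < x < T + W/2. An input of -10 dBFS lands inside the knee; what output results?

x − T + W/2 = -10 − (-10) + 2 = 2.
GR = (1 − 1/5) × 2² / 8 = 0.8 × 4 / 8 = 0.4 dB.
Output = -10 − 0.4 = -10.4 dBFS.

-10.4 dBFS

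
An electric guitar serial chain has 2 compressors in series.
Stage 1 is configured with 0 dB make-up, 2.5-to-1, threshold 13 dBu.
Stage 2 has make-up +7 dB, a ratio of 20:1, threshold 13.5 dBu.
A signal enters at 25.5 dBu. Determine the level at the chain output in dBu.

Stage 1: 12.5 dB above 13 dBu, reduced 2.5:1 to 5 dB above → 18 dBu.
Stage 2: 18 dBu is 4.5 dB over 13.5 dBu; at 20:1 that becomes 0.225 dB over, giving 13.725 dBu; +7 dB make-up → 20.725 dBu.

20.725 dBu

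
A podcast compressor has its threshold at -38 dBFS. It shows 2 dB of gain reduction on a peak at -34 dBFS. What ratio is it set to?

2:1

Input overshoot = -34 − (-38) = 4 dB.
Output overshoot = 4 − 2 = 2 dB.
Ratio = input overshoot / output overshoot = 4 / 2 = 2.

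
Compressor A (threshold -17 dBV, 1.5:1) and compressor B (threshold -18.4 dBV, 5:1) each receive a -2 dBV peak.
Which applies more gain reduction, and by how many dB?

B, by 8.12 dB

A: 15 dB over, compressed to 10 dB over, so 5 dB of GR.
B: 16.4 dB over, compressed to 3.28 dB over, so 13.12 dB of GR.
Difference: 8.12 dB in favour of B.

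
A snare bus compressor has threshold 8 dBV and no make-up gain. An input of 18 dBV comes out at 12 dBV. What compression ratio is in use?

Input overshoot = 18 − 8 = 10 dB; output overshoot = 12 − 8 = 4 dB.
Ratio = 10 / 4 = 2.5.

2.5:1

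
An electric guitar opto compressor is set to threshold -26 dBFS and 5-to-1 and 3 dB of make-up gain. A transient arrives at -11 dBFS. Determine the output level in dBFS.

-20 dBFS

Overshoot: -11 − (-26) = 15 dB.
At 5:1 the overshoot is divided by 5, leaving 3 dB above threshold.
Output = -26 + 3 = -23 dBFS; make-up adds 3 dB, giving -20 dBFS.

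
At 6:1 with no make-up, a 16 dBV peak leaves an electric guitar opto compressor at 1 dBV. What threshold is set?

-2 dBV

Gain reduction = 16 − 1 = 15 dB; output overshoot = GR / (R − 1) = 15 / 5 = 3 dB.
Threshold = output − output overshoot = 1 − 3 = -2 dBV.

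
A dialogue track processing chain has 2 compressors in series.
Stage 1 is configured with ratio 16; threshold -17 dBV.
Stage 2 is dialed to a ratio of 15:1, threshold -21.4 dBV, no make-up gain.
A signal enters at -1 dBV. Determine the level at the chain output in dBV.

-21.04 dBV

Stage 1: -1 dBV is 16 dB over -17 dBV; at 16:1 that becomes 1 dB over, giving -16 dBV.
Stage 2: -16 dBV is 5.4 dB over -21.4 dBV; at 15:1 that becomes 0.36 dB over, giving -21.04 dBV.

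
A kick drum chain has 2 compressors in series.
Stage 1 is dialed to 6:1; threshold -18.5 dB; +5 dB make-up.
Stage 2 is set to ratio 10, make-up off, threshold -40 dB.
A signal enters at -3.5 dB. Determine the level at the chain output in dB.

Stage 1: 15 dB above -18.5 dB, reduced 6:1 to 2.5 dB above → -16 dB; +5 dB make-up → -11 dB.
Stage 2: 29 dB above -40 dB, reduced 10:1 to 2.9 dB above → -37.1 dB.

-37.1 dB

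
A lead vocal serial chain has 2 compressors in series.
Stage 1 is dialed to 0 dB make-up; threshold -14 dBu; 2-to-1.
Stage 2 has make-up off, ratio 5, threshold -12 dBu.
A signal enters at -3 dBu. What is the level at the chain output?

Stage 1: 11 dB above -14 dBu, reduced 2:1 to 5.5 dB above → -8.5 dBu.
Stage 2: overshoot 3.5 dB → 3.5/5 = 0.7 dB → -11.3 dBu.

-11.3 dBu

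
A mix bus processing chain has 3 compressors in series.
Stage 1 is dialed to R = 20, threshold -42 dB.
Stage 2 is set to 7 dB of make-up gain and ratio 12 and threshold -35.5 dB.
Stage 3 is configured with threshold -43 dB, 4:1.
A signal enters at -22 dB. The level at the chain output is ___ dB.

Stage 1: -22 dB is 20 dB over -42 dB; at 20:1 that becomes 1 dB over, giving -41 dB.
Stage 2: below threshold (-41 ≤ -35.5); passes unchanged; make-up brings it to -34 dB.
Stage 3: overshoot 9 dB → 9/4 = 2.25 dB → -40.75 dB.

-40.75 dB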